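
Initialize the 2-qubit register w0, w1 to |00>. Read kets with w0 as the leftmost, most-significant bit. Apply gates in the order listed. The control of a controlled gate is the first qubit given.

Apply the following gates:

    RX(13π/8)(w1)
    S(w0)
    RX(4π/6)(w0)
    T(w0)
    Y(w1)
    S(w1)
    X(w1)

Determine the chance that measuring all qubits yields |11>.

A full measurement returns |11> with probability 3/8 - 3*sqrt(2 - sqrt(2))/16.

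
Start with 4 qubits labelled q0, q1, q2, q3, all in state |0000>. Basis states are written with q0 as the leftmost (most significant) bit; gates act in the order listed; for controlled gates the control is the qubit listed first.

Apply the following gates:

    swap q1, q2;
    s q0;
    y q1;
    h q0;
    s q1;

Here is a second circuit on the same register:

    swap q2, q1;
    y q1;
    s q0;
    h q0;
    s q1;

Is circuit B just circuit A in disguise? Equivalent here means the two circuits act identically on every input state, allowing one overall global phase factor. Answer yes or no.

Yes, they are equivalent — the unitaries differ by at most a global phase.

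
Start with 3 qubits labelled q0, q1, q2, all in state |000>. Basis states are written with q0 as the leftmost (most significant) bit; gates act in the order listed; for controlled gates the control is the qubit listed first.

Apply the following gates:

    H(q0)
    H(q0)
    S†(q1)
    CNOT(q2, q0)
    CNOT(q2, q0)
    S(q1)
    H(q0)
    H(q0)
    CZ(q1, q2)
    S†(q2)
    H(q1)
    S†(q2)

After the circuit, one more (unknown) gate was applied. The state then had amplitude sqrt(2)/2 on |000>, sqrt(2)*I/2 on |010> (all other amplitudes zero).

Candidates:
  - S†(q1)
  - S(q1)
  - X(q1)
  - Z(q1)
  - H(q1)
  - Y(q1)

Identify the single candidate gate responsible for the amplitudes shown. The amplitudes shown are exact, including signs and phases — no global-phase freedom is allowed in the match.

It was S(q1) that produced the state shown. Key observation: steps 1-8 multiply out to the identity, so the circuit reduces to the remaining gates.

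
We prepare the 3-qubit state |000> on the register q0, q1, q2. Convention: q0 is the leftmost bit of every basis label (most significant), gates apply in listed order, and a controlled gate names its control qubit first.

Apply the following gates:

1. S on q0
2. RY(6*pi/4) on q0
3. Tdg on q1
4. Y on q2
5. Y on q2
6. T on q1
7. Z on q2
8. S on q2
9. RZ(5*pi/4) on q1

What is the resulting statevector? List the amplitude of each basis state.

The final amplitudes are sqrt(2)*exp(3*I*pi/8)/2 on |000>, -sqrt(2)*exp(3*I*pi/8)/2 on |100>, and 0 on every other basis state. Key observation: the block from step 3 through step 6 cancels to the identity and can be dropped.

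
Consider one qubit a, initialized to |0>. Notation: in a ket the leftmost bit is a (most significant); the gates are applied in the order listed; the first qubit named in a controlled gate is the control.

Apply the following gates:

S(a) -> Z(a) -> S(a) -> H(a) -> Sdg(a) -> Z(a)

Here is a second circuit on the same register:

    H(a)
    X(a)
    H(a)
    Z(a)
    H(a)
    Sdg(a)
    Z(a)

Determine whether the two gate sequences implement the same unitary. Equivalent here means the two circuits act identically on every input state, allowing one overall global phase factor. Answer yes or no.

Yes, they are equivalent — the unitaries differ by at most a global phase.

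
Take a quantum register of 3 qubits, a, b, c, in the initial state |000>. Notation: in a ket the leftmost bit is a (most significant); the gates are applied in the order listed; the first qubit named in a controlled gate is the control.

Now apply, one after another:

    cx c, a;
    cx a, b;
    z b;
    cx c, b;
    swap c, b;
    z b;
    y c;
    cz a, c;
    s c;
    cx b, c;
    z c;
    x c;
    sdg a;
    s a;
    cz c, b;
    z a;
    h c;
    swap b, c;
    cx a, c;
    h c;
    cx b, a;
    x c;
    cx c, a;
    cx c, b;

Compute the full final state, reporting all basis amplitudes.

After the circuit, the state carries amplitude 1/2 on |000>, 1/2 on |001>, 0 on |010>, 0 on |011>, 0 on |100>, 0 on |101>, 1/2 on |110>, 1/2 on |111>.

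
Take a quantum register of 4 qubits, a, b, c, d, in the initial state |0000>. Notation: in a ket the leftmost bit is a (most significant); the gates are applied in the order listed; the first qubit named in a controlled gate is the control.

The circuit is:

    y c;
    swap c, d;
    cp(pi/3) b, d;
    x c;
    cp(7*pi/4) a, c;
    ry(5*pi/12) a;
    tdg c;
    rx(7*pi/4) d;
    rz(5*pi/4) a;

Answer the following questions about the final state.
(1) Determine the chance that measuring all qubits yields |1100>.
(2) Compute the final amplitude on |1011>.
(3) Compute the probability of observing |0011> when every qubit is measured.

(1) A full measurement returns |1100> with probability 0.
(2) |1011> carries amplitude (-2*sqrt(3) - sqrt(6) + sqrt(2))*exp(7*I*pi/8)/8 in the final state.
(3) A full measurement returns |0011> with probability sqrt(2)/16 + sqrt(3)/16 + sqrt(6)/16 + 3/16.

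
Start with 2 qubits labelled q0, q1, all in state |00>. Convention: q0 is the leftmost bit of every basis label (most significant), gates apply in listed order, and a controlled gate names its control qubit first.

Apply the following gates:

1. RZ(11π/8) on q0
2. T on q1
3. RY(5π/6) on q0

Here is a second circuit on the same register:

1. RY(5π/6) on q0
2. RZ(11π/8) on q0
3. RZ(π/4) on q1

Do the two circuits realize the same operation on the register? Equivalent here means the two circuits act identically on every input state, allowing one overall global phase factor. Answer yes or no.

No, they are not equivalent — no single phase factor reconciles the two unitaries.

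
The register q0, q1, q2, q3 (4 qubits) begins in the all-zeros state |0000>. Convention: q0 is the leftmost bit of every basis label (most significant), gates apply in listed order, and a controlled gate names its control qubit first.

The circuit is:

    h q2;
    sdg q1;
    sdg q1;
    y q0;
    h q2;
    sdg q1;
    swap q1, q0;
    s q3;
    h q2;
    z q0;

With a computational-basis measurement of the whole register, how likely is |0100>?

A full measurement returns |0100> with probability 1/2.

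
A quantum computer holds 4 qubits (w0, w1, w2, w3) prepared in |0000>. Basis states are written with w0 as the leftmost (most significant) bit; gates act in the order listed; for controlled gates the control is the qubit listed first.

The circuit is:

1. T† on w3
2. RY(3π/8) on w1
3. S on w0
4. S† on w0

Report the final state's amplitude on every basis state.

The resulting statevector has amplitude cos(3*pi/16) on |0000>, sin(3*pi/16) on |0100>, and 0 on every other basis state. Key observation: the block from step 3 through step 4 cancels to the identity and can be dropped.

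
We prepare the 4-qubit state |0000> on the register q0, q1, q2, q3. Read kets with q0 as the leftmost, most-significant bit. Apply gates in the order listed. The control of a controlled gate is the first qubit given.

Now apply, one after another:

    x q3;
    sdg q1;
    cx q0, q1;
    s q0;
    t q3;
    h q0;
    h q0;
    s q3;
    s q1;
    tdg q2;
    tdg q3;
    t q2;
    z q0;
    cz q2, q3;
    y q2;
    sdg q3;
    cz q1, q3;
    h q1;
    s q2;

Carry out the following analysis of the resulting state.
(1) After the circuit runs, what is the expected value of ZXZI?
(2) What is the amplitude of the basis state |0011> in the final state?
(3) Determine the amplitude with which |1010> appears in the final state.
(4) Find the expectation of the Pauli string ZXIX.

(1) The observable ZXZI averages to -1.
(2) The amplitude on |0011> is -sqrt(2)/2.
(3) The final state's coefficient on |1010> equals 0.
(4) The observable ZXIX averages to 0.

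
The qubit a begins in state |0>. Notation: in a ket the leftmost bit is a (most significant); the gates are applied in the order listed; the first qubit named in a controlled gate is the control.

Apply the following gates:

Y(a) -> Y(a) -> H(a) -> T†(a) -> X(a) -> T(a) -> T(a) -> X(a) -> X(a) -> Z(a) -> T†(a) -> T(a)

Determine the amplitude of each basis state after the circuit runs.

After the circuit, the state carries amplitude -sqrt(2)*exp(3*I*pi/4)/2 on |0>, -sqrt(2)*I/2 on |1>.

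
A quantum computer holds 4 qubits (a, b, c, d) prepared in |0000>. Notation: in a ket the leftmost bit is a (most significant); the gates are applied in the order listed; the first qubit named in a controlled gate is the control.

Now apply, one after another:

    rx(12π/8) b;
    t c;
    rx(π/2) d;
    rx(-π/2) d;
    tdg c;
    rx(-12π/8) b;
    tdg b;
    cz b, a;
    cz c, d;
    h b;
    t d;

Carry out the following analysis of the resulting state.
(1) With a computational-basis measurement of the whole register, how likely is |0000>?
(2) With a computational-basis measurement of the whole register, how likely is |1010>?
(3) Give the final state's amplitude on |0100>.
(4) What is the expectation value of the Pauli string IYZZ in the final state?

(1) The probability of measuring |0000> is 1/2.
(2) Outcome |1010> occurs with probability 0.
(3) The amplitude on |0100> is sqrt(2)/2.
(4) The observable IYZZ averages to 0.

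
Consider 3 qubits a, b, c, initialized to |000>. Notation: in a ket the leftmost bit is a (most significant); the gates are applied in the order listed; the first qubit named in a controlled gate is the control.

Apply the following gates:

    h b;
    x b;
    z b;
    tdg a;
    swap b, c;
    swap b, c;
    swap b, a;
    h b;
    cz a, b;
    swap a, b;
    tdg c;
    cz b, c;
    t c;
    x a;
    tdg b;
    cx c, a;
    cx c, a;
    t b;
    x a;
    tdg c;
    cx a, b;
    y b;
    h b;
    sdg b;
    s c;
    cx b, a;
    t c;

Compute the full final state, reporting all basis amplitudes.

The resulting statevector has amplitude sqrt(2)*I/2 on |000>, -sqrt(2)/2 on |010>, and 0 on every other basis state. Key observation: the block from step 13 through step 20 cancels to the identity and can be dropped.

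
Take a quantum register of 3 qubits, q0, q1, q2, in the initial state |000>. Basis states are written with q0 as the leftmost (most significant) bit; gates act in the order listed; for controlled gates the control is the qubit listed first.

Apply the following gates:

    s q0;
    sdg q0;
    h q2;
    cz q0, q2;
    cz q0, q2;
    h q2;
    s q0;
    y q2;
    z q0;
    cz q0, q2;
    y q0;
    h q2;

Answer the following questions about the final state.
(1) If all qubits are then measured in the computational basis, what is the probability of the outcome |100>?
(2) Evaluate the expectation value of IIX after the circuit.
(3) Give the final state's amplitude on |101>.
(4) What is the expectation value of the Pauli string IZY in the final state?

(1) The probability of measuring |100> is 1/2. Key observation: gates 2-7 undo each other exactly, leaving only the rest of the circuit to track.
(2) In the final state, IIX has expectation -1.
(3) |101> carries amplitude sqrt(2)/2 in the final state.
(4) In the final state, IZY has expectation 0.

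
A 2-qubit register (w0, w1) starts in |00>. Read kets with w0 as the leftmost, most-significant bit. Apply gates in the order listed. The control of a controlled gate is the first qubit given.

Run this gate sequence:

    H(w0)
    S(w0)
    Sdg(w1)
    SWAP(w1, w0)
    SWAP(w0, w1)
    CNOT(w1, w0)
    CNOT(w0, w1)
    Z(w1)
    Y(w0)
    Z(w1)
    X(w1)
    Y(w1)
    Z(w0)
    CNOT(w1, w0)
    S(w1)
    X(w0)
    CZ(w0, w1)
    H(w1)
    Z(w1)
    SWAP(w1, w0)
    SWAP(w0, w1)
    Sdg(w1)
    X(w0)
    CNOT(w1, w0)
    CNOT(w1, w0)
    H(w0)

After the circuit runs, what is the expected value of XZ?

The expectation value of XZ is -1.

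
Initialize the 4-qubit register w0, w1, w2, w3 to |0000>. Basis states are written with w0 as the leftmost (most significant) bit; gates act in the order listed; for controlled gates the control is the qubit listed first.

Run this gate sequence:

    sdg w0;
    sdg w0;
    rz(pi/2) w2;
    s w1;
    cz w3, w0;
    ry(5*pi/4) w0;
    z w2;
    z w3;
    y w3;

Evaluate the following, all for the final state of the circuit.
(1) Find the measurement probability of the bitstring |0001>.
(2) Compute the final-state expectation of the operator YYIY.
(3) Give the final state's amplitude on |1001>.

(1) Outcome |0001> occurs with probability 1/2 - sqrt(2)/4.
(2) The expectation value of YYIY is 0.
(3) |1001> carries amplitude sqrt(sqrt(2) + 2)*exp(I*pi/4)/2 in the final state.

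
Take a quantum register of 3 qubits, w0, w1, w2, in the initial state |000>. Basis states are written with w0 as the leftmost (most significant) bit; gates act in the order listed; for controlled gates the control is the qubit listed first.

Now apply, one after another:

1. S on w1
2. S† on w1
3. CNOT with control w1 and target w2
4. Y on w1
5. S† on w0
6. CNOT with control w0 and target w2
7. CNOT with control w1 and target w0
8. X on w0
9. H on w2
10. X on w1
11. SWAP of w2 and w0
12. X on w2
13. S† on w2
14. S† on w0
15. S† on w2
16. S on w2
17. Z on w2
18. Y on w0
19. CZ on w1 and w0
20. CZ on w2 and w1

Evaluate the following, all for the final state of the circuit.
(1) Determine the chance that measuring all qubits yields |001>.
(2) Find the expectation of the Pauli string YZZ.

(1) Outcome |001> occurs with probability 1/2. Key observation: steps 1-2 multiply out to the identity, so the circuit reduces to the remaining gates.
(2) The expectation value of YZZ is 1.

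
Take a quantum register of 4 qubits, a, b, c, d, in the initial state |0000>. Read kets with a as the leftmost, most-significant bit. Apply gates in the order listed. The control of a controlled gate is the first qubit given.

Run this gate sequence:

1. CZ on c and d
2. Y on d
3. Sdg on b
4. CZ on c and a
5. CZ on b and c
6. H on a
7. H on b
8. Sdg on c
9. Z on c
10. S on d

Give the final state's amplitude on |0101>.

|0101> carries amplitude -1/2 in the final state.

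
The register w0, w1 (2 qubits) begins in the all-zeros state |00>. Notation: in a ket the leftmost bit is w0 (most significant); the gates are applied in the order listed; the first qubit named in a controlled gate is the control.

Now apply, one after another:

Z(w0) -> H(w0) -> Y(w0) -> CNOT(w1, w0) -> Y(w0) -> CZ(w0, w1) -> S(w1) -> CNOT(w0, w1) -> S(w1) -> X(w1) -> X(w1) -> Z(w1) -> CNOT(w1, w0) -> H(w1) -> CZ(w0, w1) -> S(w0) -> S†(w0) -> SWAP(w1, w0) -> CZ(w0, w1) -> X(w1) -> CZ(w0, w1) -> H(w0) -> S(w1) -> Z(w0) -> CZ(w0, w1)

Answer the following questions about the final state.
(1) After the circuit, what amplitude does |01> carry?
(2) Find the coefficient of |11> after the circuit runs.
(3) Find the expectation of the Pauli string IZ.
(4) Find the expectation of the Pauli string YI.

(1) |01> carries amplitude sqrt(2)/2 in the final state.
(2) The final state's coefficient on |11> equals sqrt(2)*I/2.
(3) The expectation value of IZ is -1.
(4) The expectation value of YI is 1.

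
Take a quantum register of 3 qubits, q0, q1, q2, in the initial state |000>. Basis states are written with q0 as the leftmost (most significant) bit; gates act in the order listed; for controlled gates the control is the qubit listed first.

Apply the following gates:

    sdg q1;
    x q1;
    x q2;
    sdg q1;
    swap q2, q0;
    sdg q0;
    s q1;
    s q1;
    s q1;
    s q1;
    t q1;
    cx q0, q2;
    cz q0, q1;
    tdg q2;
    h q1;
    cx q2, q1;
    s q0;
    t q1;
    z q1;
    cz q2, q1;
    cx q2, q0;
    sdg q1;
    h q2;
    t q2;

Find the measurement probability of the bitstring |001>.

Outcome |001> occurs with probability 1/4. Key observation: the block from step 7 through step 10 cancels to the identity and can be dropped.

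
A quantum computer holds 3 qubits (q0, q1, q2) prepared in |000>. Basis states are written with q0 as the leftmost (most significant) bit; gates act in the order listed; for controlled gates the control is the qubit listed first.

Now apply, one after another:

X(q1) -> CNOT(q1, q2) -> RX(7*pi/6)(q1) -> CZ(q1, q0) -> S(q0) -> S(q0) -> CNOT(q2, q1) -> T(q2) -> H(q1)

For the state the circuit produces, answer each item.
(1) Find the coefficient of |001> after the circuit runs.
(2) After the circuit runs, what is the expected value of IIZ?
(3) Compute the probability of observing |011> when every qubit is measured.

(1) The amplitude on |001> is -sqrt(3)*exp(I*pi/4)/4 - sqrt(3)*exp(3*I*pi/4)/4 - exp(3*I*pi/4)/4 + exp(I*pi/4)/4.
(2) In the final state, IIZ has expectation -1.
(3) Outcome |011> occurs with probability 1/2.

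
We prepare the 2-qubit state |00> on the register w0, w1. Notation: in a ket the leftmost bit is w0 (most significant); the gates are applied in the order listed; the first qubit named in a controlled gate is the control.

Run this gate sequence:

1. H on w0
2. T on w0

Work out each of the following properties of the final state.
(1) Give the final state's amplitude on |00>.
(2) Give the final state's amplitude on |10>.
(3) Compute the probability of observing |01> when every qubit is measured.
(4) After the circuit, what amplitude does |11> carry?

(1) |00> carries amplitude sqrt(2)/2 in the final state.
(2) The final state's coefficient on |10> equals sqrt(2)*exp(I*pi/4)/2.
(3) A full measurement returns |01> with probability 0.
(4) The amplitude on |11> is 0.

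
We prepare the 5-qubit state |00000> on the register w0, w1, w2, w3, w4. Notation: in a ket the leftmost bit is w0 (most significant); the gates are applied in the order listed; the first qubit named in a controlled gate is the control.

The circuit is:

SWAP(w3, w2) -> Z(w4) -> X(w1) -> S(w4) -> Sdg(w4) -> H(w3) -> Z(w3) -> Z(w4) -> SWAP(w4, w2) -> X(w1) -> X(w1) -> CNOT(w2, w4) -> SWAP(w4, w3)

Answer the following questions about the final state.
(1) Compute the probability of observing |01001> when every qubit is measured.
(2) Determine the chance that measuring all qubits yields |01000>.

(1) Outcome |01001> occurs with probability 1/2.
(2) A full measurement returns |01000> with probability 1/2.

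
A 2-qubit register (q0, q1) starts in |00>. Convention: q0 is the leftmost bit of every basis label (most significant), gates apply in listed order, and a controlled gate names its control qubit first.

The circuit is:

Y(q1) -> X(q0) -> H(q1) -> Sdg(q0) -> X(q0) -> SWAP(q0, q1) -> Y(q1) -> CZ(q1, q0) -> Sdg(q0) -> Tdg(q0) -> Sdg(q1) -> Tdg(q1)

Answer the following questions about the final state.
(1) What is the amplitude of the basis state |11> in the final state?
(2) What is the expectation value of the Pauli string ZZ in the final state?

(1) The amplitude on |11> is -sqrt(2)/2.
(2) The observable ZZ averages to 0.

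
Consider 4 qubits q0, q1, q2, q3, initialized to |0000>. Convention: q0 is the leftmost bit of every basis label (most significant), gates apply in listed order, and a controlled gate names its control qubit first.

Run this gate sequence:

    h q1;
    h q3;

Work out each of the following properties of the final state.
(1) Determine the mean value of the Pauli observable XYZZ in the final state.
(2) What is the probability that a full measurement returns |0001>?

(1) In the final state, XYZZ has expectation 0.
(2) The probability of measuring |0001> is 1/4.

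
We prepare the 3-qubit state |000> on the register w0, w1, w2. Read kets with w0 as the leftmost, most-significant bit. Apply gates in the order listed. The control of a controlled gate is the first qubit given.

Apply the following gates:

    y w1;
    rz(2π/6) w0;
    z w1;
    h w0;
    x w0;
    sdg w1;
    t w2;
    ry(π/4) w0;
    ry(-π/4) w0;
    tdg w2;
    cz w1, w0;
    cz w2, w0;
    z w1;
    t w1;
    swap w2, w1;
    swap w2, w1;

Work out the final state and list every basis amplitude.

After the circuit, the state carries amplitude sqrt(2)*exp(I*pi/12)/2 on |010>, -sqrt(2)*exp(I*pi/12)/2 on |110>, and 0 on every other basis state. Key observation: gates 7-10 undo each other exactly, leaving only the rest of the circuit to track.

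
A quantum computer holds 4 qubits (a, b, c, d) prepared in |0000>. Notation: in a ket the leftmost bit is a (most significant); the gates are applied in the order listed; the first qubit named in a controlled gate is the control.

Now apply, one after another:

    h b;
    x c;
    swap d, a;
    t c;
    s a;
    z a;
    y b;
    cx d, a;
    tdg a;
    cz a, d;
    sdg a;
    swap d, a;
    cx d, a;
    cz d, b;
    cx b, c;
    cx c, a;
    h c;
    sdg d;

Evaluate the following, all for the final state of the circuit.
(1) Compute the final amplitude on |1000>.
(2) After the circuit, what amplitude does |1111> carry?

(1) The final state's coefficient on |1000> equals -exp(3*I*pi/4)/2.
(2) |1111> carries amplitude 0 in the final state.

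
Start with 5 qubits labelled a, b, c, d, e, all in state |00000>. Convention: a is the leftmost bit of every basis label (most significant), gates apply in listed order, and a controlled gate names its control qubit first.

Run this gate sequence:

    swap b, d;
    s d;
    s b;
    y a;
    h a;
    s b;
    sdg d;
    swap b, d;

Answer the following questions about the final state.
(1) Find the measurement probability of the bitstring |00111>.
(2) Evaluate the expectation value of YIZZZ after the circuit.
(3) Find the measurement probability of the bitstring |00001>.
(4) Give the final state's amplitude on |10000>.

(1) A full measurement returns |00111> with probability 0.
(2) The observable YIZZZ averages to 0.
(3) A full measurement returns |00001> with probability 0.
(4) The amplitude on |10000> is -sqrt(2)*I/2.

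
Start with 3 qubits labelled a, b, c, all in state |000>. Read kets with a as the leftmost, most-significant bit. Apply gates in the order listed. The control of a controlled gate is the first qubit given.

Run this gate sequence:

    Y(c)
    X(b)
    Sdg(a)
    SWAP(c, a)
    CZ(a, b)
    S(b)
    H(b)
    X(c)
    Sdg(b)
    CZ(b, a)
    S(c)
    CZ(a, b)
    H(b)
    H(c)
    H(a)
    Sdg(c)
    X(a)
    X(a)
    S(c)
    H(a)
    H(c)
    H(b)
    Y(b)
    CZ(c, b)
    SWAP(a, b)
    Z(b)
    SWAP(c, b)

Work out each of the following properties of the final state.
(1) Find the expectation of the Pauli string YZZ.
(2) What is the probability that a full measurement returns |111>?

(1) The observable YZZ averages to -1. Key observation: the block from step 15 through step 20 cancels to the identity and can be dropped.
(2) A full measurement returns |111> with probability 1/2.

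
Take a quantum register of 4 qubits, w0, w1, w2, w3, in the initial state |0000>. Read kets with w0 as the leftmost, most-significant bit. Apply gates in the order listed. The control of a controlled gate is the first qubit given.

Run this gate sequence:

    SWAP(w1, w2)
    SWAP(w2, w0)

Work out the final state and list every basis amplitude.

The resulting statevector has amplitude 1 on |0000>, and 0 on every other basis state.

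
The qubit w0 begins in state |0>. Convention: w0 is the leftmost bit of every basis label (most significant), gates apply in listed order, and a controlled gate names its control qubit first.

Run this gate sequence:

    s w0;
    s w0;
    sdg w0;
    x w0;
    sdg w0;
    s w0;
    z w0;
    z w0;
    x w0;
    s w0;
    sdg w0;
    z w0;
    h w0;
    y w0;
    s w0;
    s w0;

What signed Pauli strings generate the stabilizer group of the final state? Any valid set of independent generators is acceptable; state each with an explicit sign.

One valid set of independent stabilizer generators is +X (any independent generating set of the same group is equally correct).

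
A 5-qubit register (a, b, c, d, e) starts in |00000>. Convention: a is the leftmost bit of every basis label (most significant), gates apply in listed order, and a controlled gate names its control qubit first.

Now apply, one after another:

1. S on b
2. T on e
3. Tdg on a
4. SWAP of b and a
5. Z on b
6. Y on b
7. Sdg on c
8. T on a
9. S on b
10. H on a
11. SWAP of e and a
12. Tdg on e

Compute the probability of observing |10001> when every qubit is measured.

The probability of measuring |10001> is 0.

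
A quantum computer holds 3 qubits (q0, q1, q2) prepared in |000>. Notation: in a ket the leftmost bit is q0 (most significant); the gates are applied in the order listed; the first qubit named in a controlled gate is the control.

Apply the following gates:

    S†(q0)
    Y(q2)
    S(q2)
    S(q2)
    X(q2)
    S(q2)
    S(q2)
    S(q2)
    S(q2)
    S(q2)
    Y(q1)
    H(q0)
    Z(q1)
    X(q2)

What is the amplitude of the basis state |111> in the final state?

The amplitude on |111> is -sqrt(2)/2. Key observation: the block from step 6 through step 9 cancels to the identity and can be dropped.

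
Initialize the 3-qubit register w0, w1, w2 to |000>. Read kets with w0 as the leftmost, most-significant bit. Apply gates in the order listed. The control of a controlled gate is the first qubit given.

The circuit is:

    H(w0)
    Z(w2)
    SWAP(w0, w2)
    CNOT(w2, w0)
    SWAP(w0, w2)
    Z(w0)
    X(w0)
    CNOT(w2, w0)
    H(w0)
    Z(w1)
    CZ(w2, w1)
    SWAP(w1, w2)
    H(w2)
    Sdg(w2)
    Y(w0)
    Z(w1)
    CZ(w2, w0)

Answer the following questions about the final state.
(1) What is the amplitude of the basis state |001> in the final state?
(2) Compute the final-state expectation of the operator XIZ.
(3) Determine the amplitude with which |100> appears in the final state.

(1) The final state's coefficient on |001> equals sqrt(2)/4.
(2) The expectation value of XIZ is 1.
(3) |100> carries amplitude sqrt(2)*I/4 in the final state.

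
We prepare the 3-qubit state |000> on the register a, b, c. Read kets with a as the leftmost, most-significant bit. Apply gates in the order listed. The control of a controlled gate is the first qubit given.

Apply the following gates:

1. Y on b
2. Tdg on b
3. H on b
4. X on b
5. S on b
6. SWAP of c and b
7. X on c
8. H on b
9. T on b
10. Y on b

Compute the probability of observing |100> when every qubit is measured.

A full measurement returns |100> with probability 0.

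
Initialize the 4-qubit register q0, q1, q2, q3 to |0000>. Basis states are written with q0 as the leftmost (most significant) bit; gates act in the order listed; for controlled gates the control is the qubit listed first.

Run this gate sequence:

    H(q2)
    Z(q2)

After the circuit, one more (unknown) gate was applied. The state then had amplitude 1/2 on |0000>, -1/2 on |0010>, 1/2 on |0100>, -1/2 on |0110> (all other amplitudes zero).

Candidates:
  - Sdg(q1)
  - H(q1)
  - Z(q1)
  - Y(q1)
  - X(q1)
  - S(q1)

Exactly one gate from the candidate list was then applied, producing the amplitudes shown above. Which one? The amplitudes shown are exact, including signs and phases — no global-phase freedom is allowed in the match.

It was H(q1) that produced the state shown.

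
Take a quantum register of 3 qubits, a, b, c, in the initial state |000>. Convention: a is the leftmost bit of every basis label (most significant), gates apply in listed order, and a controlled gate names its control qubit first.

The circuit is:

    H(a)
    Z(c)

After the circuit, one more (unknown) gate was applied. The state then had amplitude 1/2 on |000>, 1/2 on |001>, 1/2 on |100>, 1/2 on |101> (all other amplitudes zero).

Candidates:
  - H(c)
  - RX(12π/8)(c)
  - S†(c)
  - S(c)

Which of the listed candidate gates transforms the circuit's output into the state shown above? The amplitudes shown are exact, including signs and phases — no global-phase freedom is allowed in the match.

The applied gate was H(c).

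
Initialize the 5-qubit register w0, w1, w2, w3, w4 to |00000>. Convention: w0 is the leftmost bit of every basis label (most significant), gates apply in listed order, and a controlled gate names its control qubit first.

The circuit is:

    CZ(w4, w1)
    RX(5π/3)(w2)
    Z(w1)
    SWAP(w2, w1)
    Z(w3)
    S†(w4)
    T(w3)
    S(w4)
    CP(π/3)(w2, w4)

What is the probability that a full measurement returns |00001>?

Outcome |00001> occurs with probability 0.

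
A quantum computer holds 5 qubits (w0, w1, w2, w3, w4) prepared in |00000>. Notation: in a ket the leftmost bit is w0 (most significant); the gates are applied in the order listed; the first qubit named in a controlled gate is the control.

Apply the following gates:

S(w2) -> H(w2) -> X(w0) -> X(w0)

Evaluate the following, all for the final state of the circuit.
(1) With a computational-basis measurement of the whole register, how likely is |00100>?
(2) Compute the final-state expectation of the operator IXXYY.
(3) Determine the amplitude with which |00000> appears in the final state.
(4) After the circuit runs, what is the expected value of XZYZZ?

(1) The probability of measuring |00100> is 1/2.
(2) The observable IXXYY averages to 0.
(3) |00000> carries amplitude sqrt(2)/2 in the final state.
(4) The expectation value of XZYZZ is 0.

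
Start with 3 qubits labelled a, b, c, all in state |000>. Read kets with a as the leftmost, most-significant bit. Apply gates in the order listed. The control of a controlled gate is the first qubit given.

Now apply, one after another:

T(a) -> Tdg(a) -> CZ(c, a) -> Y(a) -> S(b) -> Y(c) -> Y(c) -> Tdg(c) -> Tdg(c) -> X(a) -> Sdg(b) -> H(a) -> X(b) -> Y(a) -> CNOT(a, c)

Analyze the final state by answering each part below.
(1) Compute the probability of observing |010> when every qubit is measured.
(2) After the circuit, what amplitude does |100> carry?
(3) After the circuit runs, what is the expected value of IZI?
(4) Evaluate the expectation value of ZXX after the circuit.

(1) A full measurement returns |010> with probability 1/2.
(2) |100> carries amplitude 0 in the final state.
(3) The observable IZI averages to -1.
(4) The observable ZXX averages to 0.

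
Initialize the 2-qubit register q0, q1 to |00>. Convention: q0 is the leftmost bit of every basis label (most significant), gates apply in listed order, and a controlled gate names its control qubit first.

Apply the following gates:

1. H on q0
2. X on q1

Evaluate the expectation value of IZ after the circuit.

The observable IZ averages to -1.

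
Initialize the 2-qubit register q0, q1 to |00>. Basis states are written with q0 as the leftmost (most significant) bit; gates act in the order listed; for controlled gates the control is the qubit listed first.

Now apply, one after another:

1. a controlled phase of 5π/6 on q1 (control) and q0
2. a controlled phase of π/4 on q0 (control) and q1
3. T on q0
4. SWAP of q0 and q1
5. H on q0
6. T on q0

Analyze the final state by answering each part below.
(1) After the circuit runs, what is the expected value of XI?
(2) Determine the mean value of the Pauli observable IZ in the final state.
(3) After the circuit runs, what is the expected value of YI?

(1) The observable XI averages to sqrt(2)/2.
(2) The observable IZ averages to 1.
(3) In the final state, YI has expectation sqrt(2)/2.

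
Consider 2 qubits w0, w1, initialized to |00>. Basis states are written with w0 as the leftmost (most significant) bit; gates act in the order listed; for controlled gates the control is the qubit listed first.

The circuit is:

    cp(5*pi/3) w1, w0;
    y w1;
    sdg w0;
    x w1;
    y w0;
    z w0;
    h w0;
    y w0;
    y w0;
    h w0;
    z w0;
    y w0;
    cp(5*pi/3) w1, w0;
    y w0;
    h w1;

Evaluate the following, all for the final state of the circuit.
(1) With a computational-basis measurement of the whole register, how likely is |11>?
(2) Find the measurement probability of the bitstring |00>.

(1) Outcome |11> occurs with probability 1/2. Key observation: the block from step 5 through step 12 cancels to the identity and can be dropped.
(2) A full measurement returns |00> with probability 0.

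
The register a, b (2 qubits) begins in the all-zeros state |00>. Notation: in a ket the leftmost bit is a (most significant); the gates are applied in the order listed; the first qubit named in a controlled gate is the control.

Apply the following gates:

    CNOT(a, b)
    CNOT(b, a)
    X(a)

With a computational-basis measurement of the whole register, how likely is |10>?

A full measurement returns |10> with probability 1.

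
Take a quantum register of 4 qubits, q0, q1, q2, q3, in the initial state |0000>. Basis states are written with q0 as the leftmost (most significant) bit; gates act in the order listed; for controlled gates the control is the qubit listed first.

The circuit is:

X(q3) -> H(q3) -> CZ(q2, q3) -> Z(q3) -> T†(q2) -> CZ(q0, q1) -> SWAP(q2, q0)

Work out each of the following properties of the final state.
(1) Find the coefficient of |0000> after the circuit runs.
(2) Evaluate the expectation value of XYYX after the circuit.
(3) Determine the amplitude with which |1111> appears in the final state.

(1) |0000> carries amplitude sqrt(2)/2 in the final state.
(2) The observable XYYX averages to 0.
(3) |1111> carries amplitude 0 in the final state.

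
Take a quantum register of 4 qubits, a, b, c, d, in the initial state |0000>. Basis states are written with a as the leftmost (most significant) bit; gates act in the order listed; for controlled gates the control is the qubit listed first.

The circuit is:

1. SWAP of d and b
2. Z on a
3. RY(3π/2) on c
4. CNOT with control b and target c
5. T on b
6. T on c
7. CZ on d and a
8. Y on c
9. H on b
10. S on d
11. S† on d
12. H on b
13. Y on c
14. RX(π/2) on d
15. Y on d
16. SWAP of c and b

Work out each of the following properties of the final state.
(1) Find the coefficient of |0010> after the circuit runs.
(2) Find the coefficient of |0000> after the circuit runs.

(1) |0010> carries amplitude 0 in the final state. Key observation: gates 8-13 undo each other exactly, leaving only the rest of the circuit to track.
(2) The amplitude on |0000> is 1/2.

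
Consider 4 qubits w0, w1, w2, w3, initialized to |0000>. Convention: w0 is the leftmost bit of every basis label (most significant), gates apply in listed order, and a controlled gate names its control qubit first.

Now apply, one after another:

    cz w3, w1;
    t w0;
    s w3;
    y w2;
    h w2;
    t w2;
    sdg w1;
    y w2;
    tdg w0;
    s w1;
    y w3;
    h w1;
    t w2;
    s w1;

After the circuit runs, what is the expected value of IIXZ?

The expectation value of IIXZ is -1.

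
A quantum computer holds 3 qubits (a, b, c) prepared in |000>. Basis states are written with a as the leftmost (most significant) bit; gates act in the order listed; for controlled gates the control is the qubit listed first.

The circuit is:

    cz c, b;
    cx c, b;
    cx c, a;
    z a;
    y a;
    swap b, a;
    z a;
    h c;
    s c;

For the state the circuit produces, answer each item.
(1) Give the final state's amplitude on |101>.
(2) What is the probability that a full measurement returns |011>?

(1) |101> carries amplitude 0 in the final state.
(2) The probability of measuring |011> is 1/2.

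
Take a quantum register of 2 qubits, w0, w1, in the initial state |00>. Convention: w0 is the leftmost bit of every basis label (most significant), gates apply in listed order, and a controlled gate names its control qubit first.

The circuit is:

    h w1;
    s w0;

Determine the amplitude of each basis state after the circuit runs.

After the circuit, the state carries amplitude sqrt(2)/2 on |00>, sqrt(2)/2 on |01>, 0 on |10>, 0 on |11>.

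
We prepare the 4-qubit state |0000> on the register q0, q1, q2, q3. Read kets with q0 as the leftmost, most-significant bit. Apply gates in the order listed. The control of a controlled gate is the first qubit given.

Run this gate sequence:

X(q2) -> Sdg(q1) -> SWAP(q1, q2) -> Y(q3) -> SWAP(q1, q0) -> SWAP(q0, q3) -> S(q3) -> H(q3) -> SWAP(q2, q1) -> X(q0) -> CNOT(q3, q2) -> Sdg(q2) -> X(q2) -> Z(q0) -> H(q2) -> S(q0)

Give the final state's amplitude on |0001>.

The amplitude on |0001> is -I/2.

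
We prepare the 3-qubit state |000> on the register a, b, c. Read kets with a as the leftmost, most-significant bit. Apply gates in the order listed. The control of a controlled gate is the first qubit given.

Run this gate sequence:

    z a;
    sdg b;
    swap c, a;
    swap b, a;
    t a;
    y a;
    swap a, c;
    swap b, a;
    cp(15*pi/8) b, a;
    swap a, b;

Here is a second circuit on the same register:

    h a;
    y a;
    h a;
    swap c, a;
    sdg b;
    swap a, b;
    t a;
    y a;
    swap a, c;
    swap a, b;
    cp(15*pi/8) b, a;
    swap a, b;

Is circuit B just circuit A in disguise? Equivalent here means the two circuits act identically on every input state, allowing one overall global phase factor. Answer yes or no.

No: there is an input state on which the two circuits produce genuinely different outputs (not merely differing by a phase).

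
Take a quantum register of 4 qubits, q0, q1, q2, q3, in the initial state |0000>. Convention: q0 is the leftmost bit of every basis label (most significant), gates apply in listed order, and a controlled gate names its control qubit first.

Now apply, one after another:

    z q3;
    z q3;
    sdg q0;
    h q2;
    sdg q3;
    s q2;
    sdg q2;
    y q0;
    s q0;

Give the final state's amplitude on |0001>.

The amplitude on |0001> is 0. Key observation: gates 6-7 undo each other exactly, leaving only the rest of the circuit to track.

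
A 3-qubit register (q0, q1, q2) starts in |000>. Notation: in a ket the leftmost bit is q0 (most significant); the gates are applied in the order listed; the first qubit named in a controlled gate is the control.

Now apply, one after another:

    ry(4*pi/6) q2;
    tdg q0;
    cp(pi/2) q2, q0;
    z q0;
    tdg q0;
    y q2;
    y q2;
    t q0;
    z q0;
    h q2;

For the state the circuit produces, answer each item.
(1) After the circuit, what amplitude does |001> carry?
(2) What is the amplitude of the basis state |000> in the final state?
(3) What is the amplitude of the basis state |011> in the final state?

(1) |001> carries amplitude -sqrt(6)/4 + sqrt(2)/4 in the final state. Key observation: the block from step 4 through step 9 cancels to the identity and can be dropped.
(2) |000> carries amplitude sqrt(2)/4 + sqrt(6)/4 in the final state.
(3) The amplitude on |011> is 0.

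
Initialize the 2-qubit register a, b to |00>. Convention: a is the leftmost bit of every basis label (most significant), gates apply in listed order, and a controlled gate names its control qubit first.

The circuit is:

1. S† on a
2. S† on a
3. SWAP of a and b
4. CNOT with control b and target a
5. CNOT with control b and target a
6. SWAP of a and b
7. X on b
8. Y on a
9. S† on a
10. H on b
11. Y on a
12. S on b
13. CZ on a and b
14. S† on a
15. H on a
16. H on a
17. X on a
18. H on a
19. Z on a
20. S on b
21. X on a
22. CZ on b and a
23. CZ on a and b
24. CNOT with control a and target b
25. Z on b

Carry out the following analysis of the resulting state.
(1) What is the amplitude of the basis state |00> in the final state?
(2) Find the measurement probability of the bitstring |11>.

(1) |00> carries amplitude -I/2 in the final state. Key observation: steps 16-19 multiply out to the identity, so the circuit reduces to the remaining gates.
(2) The probability of measuring |11> is 1/4.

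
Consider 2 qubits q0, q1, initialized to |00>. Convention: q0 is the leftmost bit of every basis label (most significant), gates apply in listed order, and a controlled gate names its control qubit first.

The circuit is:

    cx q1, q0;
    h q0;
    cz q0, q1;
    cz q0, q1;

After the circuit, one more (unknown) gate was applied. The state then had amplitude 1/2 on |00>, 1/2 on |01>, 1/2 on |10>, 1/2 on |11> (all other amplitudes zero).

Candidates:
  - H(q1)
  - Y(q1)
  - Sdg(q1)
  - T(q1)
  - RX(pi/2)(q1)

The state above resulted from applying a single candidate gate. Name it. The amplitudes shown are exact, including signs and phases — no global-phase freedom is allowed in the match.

It was H(q1) that produced the state shown.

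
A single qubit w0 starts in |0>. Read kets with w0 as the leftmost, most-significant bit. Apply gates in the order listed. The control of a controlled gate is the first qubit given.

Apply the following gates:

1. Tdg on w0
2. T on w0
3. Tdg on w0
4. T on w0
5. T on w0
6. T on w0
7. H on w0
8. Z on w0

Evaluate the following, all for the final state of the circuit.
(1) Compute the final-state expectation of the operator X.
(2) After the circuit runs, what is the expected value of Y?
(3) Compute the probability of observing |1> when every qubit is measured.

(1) In the final state, X has expectation -1.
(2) The observable Y averages to 0.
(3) A full measurement returns |1> with probability 1/2.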